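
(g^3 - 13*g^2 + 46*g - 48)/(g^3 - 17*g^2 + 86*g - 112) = (g - 3)/(g - 7)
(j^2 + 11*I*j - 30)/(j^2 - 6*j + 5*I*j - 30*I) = (j + 6*I)/(j - 6)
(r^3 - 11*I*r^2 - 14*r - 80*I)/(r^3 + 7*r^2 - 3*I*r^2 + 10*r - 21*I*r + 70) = (r - 8*I)/(r + 7)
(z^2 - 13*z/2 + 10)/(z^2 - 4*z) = (z - 5/2)/z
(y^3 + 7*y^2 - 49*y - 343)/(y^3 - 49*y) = (y + 7)/y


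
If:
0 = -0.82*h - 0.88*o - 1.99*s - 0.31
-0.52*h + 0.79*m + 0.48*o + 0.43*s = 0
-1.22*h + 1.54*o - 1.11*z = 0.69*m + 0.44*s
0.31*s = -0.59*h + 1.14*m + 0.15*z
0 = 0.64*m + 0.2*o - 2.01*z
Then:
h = -0.47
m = -0.17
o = -0.45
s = 0.24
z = -0.10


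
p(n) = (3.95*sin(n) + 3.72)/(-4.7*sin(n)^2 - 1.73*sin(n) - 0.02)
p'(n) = (9.4*sin(n)*cos(n) + 1.73*cos(n))*(3.95*sin(n) + 3.72)/(-4.7*sin(n)^2 - 1.73*sin(n) - 0.02)^2 + 3.95*cos(n)/(-4.7*sin(n)^2 - 1.73*sin(n) - 0.02)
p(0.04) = -40.10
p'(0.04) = 831.88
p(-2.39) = -0.99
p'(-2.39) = 6.10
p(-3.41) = -5.89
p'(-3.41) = -24.93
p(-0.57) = -3.49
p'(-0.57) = -28.89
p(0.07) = -24.37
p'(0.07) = 329.87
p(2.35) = -1.80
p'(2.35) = -2.17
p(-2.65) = -7.40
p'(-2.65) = 84.40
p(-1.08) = -0.11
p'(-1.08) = -1.02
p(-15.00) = -1.30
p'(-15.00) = 8.32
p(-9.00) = -19.87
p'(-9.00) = 402.82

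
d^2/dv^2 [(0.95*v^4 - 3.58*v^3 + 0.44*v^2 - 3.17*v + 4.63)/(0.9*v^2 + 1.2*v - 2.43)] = (1.539*v^6 + 6.15600000000001*v^5 - 4.2579*v^4 - 76.37832*v^3 + 158.22702*v^2 - 138.431592*v + 20.294892)/(0.729*v^6 + 2.916*v^5 - 2.0169*v^4 - 14.0184*v^3 + 5.44563*v^2 + 21.25764*v - 14.348907)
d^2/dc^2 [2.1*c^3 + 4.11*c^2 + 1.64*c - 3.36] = 12.6*c + 8.22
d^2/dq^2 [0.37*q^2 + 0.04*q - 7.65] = 0.740000000000000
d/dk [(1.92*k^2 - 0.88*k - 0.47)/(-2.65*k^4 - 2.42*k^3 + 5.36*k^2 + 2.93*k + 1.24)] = (10.176*k^5 - 2.3496*k^4 - 9.2412*k^3 + 6.9302*k^2 + 9.8*k + 0.2859)/(7.0225*k^8 + 12.826*k^7 - 22.5516*k^6 - 41.4714*k^5 + 7.9764*k^4 + 25.408*k^3 + 21.8777*k^2 + 7.2664*k + 1.5376)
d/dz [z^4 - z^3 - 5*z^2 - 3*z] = 4*z^3 - 3*z^2 - 10*z - 3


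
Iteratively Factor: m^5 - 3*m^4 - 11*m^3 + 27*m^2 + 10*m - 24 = (m - 2)*(m^4 - m^3 - 13*m^2 + m + 12) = (m - 2)*(m - 1)*(m^3 - 13*m - 12) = (m - 2)*(m - 1)*(m + 1)*(m^2 - m - 12) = (m - 2)*(m - 1)*(m + 1)*(m + 3)*(m - 4)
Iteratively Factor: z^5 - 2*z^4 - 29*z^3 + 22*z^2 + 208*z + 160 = (z + 1)*(z^4 - 3*z^3 - 26*z^2 + 48*z + 160) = (z + 1)*(z + 4)*(z^3 - 7*z^2 + 2*z + 40) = (z + 1)*(z + 2)*(z + 4)*(z^2 - 9*z + 20) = (z - 5)*(z + 1)*(z + 2)*(z + 4)*(z - 4)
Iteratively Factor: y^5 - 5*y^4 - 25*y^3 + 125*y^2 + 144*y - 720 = (y + 3)*(y^4 - 8*y^3 - y^2 + 128*y - 240) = (y - 4)*(y + 3)*(y^3 - 4*y^2 - 17*y + 60) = (y - 5)*(y - 4)*(y + 3)*(y^2 + y - 12) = (y - 5)*(y - 4)*(y - 3)*(y + 3)*(y + 4)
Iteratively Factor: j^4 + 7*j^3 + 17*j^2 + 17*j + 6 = (j + 1)*(j^3 + 6*j^2 + 11*j + 6) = (j + 1)^2*(j^2 + 5*j + 6) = (j + 1)^2*(j + 2)*(j + 3)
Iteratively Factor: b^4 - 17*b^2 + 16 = (b - 1)*(b^3 + b^2 - 16*b - 16) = (b - 4)*(b - 1)*(b^2 + 5*b + 4) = (b - 4)*(b - 1)*(b + 1)*(b + 4)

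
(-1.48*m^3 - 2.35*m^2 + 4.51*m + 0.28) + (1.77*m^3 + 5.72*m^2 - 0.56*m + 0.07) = 0.29*m^3 + 3.37*m^2 + 3.95*m + 0.35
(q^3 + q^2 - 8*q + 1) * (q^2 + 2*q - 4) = q^5 + 3*q^4 - 10*q^3 - 19*q^2 + 34*q - 4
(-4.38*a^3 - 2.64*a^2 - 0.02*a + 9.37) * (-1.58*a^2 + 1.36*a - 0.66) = 6.9204*a^5 - 1.7856*a^4 - 0.668*a^3 - 13.0894*a^2 + 12.7564*a - 6.1842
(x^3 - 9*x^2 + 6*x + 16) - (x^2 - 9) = x^3 - 10*x^2 + 6*x + 25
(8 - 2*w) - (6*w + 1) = 7 - 8*w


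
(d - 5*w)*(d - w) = d^2 - 6*d*w + 5*w^2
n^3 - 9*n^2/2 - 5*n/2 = n*(n - 5)*(n + 1/2)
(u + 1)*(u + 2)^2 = u^3 + 5*u^2 + 8*u + 4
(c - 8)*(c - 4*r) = c^2 - 4*c*r - 8*c + 32*r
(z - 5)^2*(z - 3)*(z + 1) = z^4 - 12*z^3 + 42*z^2 - 20*z - 75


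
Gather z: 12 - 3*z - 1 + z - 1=10 - 2*z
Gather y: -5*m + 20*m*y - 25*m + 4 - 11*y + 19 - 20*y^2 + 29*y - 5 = -30*m - 20*y^2 + y*(20*m + 18) + 18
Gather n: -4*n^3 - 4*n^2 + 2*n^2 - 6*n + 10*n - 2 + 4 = -4*n^3 - 2*n^2 + 4*n + 2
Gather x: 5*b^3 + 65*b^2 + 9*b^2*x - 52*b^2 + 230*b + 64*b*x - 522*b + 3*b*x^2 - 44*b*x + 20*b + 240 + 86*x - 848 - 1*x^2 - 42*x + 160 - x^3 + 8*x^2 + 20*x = 5*b^3 + 13*b^2 - 272*b - x^3 + x^2*(3*b + 7) + x*(9*b^2 + 20*b + 64) - 448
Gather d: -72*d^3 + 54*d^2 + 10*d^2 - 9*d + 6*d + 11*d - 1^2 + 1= -72*d^3 + 64*d^2 + 8*d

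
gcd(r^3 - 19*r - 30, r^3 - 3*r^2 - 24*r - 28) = r + 2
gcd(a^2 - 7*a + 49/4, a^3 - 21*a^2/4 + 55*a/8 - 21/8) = a - 7/2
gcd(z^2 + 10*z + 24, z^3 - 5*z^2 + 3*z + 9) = 1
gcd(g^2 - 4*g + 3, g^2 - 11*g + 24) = g - 3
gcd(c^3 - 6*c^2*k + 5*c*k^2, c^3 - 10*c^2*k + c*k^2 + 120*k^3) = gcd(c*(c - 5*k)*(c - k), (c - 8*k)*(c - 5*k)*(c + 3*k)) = c - 5*k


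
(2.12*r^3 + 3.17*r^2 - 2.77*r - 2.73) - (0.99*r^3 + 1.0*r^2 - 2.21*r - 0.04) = 1.13*r^3 + 2.17*r^2 - 0.56*r - 2.69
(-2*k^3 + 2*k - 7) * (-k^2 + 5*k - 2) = 2*k^5 - 10*k^4 + 2*k^3 + 17*k^2 - 39*k + 14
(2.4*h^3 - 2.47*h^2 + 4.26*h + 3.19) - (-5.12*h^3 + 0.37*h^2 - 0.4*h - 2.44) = 7.52*h^3 - 2.84*h^2 + 4.66*h + 5.63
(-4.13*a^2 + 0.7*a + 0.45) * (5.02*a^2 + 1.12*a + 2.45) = -20.7326*a^4 - 1.1116*a^3 - 7.0755*a^2 + 2.219*a + 1.1025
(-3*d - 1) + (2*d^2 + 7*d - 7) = 2*d^2 + 4*d - 8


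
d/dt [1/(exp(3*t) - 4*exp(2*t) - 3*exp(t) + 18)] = (-3*exp(2*t) + 8*exp(t) + 3)*exp(t)/(exp(3*t) - 4*exp(2*t) - 3*exp(t) + 18)^2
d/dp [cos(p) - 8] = -sin(p)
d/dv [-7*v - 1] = -7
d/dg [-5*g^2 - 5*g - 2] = -10*g - 5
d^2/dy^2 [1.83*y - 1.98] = 0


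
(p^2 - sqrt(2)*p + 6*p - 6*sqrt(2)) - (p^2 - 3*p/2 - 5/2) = -sqrt(2)*p + 15*p/2 - 6*sqrt(2) + 5/2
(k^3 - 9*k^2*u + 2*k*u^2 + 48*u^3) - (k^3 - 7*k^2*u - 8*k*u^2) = -2*k^2*u + 10*k*u^2 + 48*u^3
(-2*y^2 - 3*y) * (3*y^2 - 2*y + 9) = -6*y^4 - 5*y^3 - 12*y^2 - 27*y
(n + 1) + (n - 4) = 2*n - 3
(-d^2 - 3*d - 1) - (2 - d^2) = -3*d - 3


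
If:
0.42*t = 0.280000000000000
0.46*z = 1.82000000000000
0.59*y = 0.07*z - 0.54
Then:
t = 0.67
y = -0.45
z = 3.96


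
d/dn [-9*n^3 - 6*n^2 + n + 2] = -27*n^2 - 12*n + 1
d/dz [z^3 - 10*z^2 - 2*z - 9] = 3*z^2 - 20*z - 2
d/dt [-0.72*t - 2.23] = -0.720000000000000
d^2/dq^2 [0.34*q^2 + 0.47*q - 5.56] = 0.680000000000000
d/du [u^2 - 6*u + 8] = 2*u - 6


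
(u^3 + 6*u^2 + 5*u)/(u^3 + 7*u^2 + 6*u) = (u + 5)/(u + 6)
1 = 1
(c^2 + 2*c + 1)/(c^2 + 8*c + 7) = (c + 1)/(c + 7)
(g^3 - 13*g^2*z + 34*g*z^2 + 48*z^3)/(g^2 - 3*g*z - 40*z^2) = (g^2 - 5*g*z - 6*z^2)/(g + 5*z)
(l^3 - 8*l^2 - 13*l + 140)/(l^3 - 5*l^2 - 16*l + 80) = (l - 7)/(l - 4)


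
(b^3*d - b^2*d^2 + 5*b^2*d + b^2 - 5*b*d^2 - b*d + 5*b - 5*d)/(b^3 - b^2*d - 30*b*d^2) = (-b^3*d + b^2*d^2 - 5*b^2*d - b^2 + 5*b*d^2 + b*d - 5*b + 5*d)/(b*(-b^2 + b*d + 30*d^2))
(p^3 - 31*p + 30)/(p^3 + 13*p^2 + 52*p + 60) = (p^2 - 6*p + 5)/(p^2 + 7*p + 10)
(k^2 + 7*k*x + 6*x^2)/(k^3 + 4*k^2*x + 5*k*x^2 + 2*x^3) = (k + 6*x)/(k^2 + 3*k*x + 2*x^2)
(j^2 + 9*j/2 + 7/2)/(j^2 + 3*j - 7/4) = 2*(j + 1)/(2*j - 1)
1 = 1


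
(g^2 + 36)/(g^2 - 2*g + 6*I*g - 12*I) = (g - 6*I)/(g - 2)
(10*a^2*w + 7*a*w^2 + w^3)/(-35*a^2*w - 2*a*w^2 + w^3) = (2*a + w)/(-7*a + w)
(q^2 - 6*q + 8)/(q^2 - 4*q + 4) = (q - 4)/(q - 2)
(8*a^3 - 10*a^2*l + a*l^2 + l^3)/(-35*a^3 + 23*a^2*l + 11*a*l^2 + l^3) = (-8*a^2 + 2*a*l + l^2)/(35*a^2 + 12*a*l + l^2)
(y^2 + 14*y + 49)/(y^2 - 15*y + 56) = (y^2 + 14*y + 49)/(y^2 - 15*y + 56)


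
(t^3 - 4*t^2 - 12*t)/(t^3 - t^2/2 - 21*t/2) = 2*(-t^2 + 4*t + 12)/(-2*t^2 + t + 21)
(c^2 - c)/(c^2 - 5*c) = (c - 1)/(c - 5)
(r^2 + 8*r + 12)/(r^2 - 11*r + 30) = (r^2 + 8*r + 12)/(r^2 - 11*r + 30)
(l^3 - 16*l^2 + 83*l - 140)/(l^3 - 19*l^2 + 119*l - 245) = (l - 4)/(l - 7)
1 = 1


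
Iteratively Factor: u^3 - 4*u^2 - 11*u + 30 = (u - 2)*(u^2 - 2*u - 15) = (u - 2)*(u + 3)*(u - 5)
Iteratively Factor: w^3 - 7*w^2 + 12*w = (w - 3)*(w^2 - 4*w) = w*(w - 3)*(w - 4)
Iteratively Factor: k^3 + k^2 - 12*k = (k + 4)*(k^2 - 3*k) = (k - 3)*(k + 4)*(k)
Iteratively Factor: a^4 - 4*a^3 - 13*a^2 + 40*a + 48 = (a + 1)*(a^3 - 5*a^2 - 8*a + 48) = (a + 1)*(a + 3)*(a^2 - 8*a + 16) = (a - 4)*(a + 1)*(a + 3)*(a - 4)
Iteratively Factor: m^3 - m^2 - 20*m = (m - 5)*(m^2 + 4*m) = (m - 5)*(m + 4)*(m)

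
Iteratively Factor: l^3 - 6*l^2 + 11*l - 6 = (l - 1)*(l^2 - 5*l + 6) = (l - 3)*(l - 1)*(l - 2)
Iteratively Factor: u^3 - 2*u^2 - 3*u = (u + 1)*(u^2 - 3*u) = u*(u + 1)*(u - 3)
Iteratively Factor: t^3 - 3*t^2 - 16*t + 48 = (t - 3)*(t^2 - 16) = (t - 4)*(t - 3)*(t + 4)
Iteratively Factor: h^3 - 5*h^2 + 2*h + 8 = (h - 2)*(h^2 - 3*h - 4) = (h - 2)*(h + 1)*(h - 4)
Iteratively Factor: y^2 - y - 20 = (y - 5)*(y + 4)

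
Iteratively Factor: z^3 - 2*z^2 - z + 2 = (z - 1)*(z^2 - z - 2) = (z - 1)*(z + 1)*(z - 2)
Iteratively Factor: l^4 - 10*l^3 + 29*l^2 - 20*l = (l - 4)*(l^3 - 6*l^2 + 5*l) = (l - 4)*(l - 1)*(l^2 - 5*l) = l*(l - 4)*(l - 1)*(l - 5)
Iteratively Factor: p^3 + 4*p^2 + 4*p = (p)*(p^2 + 4*p + 4) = p*(p + 2)*(p + 2)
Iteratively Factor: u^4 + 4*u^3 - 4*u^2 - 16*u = (u + 4)*(u^3 - 4*u) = u*(u + 4)*(u^2 - 4) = u*(u + 2)*(u + 4)*(u - 2)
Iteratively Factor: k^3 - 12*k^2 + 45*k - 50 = (k - 5)*(k^2 - 7*k + 10) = (k - 5)*(k - 2)*(k - 5)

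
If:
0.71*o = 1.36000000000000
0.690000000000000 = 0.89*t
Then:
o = 1.92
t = 0.78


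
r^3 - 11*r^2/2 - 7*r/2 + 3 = (r - 6)*(r - 1/2)*(r + 1)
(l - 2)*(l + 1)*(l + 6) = l^3 + 5*l^2 - 8*l - 12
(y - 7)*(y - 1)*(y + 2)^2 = y^4 - 4*y^3 - 21*y^2 - 4*y + 28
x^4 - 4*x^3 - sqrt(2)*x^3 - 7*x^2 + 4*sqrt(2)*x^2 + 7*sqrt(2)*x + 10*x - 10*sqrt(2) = (x - 5)*(x - 1)*(x + 2)*(x - sqrt(2))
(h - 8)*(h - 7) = h^2 - 15*h + 56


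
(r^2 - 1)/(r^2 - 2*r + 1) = (r + 1)/(r - 1)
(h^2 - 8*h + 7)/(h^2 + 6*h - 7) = (h - 7)/(h + 7)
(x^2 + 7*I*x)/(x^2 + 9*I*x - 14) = x/(x + 2*I)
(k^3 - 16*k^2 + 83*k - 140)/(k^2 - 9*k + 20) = k - 7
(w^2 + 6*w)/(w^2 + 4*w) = (w + 6)/(w + 4)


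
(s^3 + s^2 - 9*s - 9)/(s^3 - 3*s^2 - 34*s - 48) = (s^2 - 2*s - 3)/(s^2 - 6*s - 16)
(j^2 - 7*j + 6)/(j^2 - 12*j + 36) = (j - 1)/(j - 6)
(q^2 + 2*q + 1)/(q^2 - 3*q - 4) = (q + 1)/(q - 4)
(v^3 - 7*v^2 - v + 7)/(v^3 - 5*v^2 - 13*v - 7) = (v - 1)/(v + 1)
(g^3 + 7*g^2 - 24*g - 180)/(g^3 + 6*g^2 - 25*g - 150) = (g + 6)/(g + 5)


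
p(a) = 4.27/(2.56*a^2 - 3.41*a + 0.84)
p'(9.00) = -0.01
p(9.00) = 0.02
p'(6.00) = -0.02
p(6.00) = 0.06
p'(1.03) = -4185.31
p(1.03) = 97.93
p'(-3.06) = 0.07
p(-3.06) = 0.12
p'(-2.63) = 0.10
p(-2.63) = 0.16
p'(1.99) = -1.65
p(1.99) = 1.02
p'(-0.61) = 1.86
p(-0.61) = 1.10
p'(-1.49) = 0.35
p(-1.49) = 0.37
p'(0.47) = 110.20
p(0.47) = -21.65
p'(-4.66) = 0.02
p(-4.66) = 0.06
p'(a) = 4.27*(3.41 - 5.12*a)/(2.56*a^2 - 3.41*a + 0.84)^2 = (14.5607 - 21.8624*a)/(2.56*a^2 - 3.41*a + 0.84)^2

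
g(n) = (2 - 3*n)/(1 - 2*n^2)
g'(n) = 4*n*(2 - 3*n)/(1 - 2*n^2)^2 - 3/(1 - 2*n^2)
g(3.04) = 0.41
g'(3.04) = -0.11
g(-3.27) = -0.58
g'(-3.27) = -0.22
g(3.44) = 0.37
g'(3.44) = -0.09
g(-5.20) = -0.33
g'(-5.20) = -0.07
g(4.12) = 0.31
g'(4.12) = -0.07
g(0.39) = 1.19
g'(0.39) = -1.64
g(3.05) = 0.41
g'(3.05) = -0.11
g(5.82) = 0.23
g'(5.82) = -0.04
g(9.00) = 0.16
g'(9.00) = -0.02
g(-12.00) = -0.13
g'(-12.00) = -0.01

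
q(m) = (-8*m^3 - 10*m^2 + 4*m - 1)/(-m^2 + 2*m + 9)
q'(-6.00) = 6.61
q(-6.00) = -34.44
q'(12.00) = 6.09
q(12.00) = 137.09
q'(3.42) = -202.90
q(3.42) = -102.40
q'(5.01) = -153.67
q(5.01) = 203.61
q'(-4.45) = 5.69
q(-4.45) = -24.78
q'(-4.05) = 5.19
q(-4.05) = -22.59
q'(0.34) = -0.57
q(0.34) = -0.12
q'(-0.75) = 1.25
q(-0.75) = -0.90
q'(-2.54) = -21.71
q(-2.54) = -21.89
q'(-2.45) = -41.40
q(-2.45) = -24.61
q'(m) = (2*m - 2)*(-8*m^3 - 10*m^2 + 4*m - 1)/(-m^2 + 2*m + 9)^2 + (-24*m^2 - 20*m + 4)/(-m^2 + 2*m + 9)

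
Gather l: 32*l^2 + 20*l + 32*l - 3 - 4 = 32*l^2 + 52*l - 7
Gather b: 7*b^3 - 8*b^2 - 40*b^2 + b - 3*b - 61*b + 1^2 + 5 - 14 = 7*b^3 - 48*b^2 - 63*b - 8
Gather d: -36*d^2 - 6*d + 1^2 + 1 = -36*d^2 - 6*d + 2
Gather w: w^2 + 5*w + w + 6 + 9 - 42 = w^2 + 6*w - 27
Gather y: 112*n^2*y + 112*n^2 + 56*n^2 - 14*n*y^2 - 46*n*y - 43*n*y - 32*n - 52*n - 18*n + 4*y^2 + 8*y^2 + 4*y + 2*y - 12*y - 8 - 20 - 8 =168*n^2 - 102*n + y^2*(12 - 14*n) + y*(112*n^2 - 89*n - 6) - 36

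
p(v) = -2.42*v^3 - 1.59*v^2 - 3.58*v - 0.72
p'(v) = -7.26*v^2 - 3.18*v - 3.58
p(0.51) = -3.28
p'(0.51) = -7.09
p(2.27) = -45.35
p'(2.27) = -48.21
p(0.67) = -4.56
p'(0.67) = -8.97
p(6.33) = -700.89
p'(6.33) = -314.61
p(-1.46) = 8.65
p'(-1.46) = -14.41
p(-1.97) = 18.66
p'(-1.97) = -25.49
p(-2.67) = 43.57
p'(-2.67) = -46.85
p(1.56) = -19.36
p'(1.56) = -26.21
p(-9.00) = 1666.89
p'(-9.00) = -563.02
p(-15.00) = 7862.73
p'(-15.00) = -1589.38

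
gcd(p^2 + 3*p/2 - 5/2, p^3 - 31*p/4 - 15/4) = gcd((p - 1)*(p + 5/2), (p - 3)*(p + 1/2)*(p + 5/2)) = p + 5/2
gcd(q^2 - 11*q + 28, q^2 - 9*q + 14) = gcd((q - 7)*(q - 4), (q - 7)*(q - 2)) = q - 7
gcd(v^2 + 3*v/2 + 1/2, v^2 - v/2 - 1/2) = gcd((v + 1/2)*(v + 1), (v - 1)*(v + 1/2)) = v + 1/2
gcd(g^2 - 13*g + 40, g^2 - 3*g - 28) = 1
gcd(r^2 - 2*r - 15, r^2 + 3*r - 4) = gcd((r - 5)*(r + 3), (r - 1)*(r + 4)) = 1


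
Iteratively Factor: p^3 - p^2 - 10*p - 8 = (p + 2)*(p^2 - 3*p - 4) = (p + 1)*(p + 2)*(p - 4)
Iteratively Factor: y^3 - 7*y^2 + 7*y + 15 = (y - 3)*(y^2 - 4*y - 5) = (y - 3)*(y + 1)*(y - 5)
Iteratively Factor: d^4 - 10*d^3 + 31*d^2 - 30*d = (d - 2)*(d^3 - 8*d^2 + 15*d) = (d - 3)*(d - 2)*(d^2 - 5*d) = (d - 5)*(d - 3)*(d - 2)*(d)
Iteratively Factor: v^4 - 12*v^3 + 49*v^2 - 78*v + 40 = (v - 5)*(v^3 - 7*v^2 + 14*v - 8) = (v - 5)*(v - 1)*(v^2 - 6*v + 8) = (v - 5)*(v - 4)*(v - 1)*(v - 2)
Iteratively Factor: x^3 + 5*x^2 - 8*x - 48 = (x + 4)*(x^2 + x - 12) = (x - 3)*(x + 4)*(x + 4)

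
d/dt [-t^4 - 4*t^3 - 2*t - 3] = -4*t^3 - 12*t^2 - 2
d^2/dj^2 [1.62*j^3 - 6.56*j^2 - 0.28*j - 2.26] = 9.72*j - 13.12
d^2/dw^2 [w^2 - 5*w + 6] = 2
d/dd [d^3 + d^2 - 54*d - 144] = 3*d^2 + 2*d - 54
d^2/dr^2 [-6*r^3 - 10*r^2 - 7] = -36*r - 20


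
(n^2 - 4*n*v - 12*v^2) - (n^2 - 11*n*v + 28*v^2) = 7*n*v - 40*v^2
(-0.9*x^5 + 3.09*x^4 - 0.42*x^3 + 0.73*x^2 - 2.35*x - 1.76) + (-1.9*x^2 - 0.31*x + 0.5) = -0.9*x^5 + 3.09*x^4 - 0.42*x^3 - 1.17*x^2 - 2.66*x - 1.26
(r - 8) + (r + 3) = 2*r - 5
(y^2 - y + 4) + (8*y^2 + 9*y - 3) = 9*y^2 + 8*y + 1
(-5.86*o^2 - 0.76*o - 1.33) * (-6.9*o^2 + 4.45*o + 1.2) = 40.434*o^4 - 20.833*o^3 - 1.237*o^2 - 6.8305*o - 1.596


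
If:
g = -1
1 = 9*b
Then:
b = 1/9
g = -1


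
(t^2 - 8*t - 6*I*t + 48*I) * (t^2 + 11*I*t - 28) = t^4 - 8*t^3 + 5*I*t^3 + 38*t^2 - 40*I*t^2 - 304*t + 168*I*t - 1344*I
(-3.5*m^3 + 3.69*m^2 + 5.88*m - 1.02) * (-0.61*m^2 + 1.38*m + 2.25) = 2.135*m^5 - 7.0809*m^4 - 6.3696*m^3 + 17.0391*m^2 + 11.8224*m - 2.295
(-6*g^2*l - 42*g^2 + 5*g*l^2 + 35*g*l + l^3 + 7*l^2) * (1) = -6*g^2*l - 42*g^2 + 5*g*l^2 + 35*g*l + l^3 + 7*l^2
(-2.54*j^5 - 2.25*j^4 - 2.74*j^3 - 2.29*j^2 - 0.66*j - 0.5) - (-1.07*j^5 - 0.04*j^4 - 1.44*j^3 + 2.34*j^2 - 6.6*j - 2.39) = -1.47*j^5 - 2.21*j^4 - 1.3*j^3 - 4.63*j^2 + 5.94*j + 1.89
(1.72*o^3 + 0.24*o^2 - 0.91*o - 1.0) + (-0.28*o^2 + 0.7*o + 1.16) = 1.72*o^3 - 0.04*o^2 - 0.21*o + 0.16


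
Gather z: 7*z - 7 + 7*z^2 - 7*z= 7*z^2 - 7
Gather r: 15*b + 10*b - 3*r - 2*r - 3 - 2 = 25*b - 5*r - 5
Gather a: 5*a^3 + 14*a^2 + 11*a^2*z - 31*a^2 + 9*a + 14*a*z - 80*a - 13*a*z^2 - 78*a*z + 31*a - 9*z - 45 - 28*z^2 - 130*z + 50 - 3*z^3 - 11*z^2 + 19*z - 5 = 5*a^3 + a^2*(11*z - 17) + a*(-13*z^2 - 64*z - 40) - 3*z^3 - 39*z^2 - 120*z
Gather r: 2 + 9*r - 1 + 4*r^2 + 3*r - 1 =4*r^2 + 12*r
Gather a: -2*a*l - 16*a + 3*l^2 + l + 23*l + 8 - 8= a*(-2*l - 16) + 3*l^2 + 24*l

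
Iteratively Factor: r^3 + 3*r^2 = (r + 3)*(r^2) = r*(r + 3)*(r)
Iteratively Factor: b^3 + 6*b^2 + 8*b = (b)*(b^2 + 6*b + 8) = b*(b + 4)*(b + 2)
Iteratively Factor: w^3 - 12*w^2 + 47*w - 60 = (w - 4)*(w^2 - 8*w + 15) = (w - 4)*(w - 3)*(w - 5)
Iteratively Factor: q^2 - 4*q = (q - 4)*(q)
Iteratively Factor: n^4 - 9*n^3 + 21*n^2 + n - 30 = (n - 5)*(n^3 - 4*n^2 + n + 6) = (n - 5)*(n - 2)*(n^2 - 2*n - 3) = (n - 5)*(n - 3)*(n - 2)*(n + 1)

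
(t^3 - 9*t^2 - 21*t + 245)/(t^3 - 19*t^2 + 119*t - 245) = (t + 5)/(t - 5)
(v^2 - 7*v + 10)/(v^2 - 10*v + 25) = (v - 2)/(v - 5)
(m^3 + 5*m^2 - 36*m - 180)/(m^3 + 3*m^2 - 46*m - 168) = (m^2 - m - 30)/(m^2 - 3*m - 28)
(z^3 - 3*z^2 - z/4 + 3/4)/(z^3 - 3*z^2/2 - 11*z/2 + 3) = (z + 1/2)/(z + 2)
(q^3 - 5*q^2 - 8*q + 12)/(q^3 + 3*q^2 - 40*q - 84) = (q - 1)/(q + 7)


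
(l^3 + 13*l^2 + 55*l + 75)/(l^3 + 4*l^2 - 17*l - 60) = (l + 5)/(l - 4)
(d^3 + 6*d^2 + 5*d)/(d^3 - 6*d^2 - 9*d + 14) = d*(d^2 + 6*d + 5)/(d^3 - 6*d^2 - 9*d + 14)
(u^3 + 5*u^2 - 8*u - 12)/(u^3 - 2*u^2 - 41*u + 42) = (u^2 - u - 2)/(u^2 - 8*u + 7)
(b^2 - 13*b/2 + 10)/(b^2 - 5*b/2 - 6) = (2*b - 5)/(2*b + 3)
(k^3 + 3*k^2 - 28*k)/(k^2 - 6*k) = (k^2 + 3*k - 28)/(k - 6)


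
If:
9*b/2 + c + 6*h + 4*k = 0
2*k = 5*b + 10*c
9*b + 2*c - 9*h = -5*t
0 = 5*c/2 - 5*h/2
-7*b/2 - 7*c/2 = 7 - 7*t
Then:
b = -60/167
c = 290/1503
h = 290/1503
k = 100/1503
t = 1378/1503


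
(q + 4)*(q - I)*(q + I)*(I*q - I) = I*q^4 + 3*I*q^3 - 3*I*q^2 + 3*I*q - 4*I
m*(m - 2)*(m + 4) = m^3 + 2*m^2 - 8*m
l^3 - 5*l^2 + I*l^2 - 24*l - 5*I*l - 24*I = (l - 8)*(l + 3)*(l + I)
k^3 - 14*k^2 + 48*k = k*(k - 8)*(k - 6)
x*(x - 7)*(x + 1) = x^3 - 6*x^2 - 7*x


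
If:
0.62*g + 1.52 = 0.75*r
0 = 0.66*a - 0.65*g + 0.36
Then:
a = 1.19134897360704*r - 2.95992179863148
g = 1.20967741935484*r - 2.45161290322581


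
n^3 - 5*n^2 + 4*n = n*(n - 4)*(n - 1)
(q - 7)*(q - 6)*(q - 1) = q^3 - 14*q^2 + 55*q - 42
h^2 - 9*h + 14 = (h - 7)*(h - 2)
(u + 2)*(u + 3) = u^2 + 5*u + 6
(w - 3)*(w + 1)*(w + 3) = w^3 + w^2 - 9*w - 9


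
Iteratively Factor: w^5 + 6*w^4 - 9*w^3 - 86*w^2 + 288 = (w + 4)*(w^4 + 2*w^3 - 17*w^2 - 18*w + 72) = (w + 3)*(w + 4)*(w^3 - w^2 - 14*w + 24) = (w - 3)*(w + 3)*(w + 4)*(w^2 + 2*w - 8) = (w - 3)*(w + 3)*(w + 4)^2*(w - 2)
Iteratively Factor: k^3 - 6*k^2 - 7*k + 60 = (k + 3)*(k^2 - 9*k + 20) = (k - 5)*(k + 3)*(k - 4)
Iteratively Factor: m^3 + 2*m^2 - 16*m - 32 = (m + 4)*(m^2 - 2*m - 8) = (m + 2)*(m + 4)*(m - 4)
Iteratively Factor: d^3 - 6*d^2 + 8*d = (d)*(d^2 - 6*d + 8) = d*(d - 4)*(d - 2)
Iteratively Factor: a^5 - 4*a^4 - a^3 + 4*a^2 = (a - 1)*(a^4 - 3*a^3 - 4*a^2) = a*(a - 1)*(a^3 - 3*a^2 - 4*a) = a*(a - 1)*(a + 1)*(a^2 - 4*a) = a*(a - 4)*(a - 1)*(a + 1)*(a)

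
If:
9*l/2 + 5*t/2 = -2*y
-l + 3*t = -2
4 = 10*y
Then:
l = 13/80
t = -49/80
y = 2/5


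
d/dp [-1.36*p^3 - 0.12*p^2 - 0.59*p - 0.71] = -4.08*p^2 - 0.24*p - 0.59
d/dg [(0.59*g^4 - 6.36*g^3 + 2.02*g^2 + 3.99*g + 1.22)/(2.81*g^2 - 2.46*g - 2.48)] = (3.3158*g^5 - 22.2258*g^4 + 25.4384*g^3 + 31.1373*g^2 - 16.8756*g - 6.894)/(7.8961*g^4 - 13.8252*g^3 - 7.886*g^2 + 12.2016*g + 6.1504)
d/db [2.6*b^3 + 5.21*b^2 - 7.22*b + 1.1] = 7.8*b^2 + 10.42*b - 7.22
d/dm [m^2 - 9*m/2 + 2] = 2*m - 9/2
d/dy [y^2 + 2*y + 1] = 2*y + 2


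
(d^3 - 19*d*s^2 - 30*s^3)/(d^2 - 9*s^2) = (-d^2 + 3*d*s + 10*s^2)/(-d + 3*s)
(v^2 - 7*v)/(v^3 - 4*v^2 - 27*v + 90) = v*(v - 7)/(v^3 - 4*v^2 - 27*v + 90)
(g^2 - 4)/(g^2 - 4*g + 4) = (g + 2)/(g - 2)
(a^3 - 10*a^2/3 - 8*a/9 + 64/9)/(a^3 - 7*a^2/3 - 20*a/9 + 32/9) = (a - 2)/(a - 1)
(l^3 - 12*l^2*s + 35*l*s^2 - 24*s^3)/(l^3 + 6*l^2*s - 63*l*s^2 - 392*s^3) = (l^2 - 4*l*s + 3*s^2)/(l^2 + 14*l*s + 49*s^2)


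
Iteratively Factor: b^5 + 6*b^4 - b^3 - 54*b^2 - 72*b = (b - 3)*(b^4 + 9*b^3 + 26*b^2 + 24*b) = b*(b - 3)*(b^3 + 9*b^2 + 26*b + 24) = b*(b - 3)*(b + 4)*(b^2 + 5*b + 6) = b*(b - 3)*(b + 3)*(b + 4)*(b + 2)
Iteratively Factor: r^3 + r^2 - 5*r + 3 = (r + 3)*(r^2 - 2*r + 1) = (r - 1)*(r + 3)*(r - 1)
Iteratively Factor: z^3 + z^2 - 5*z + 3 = (z - 1)*(z^2 + 2*z - 3) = (z - 1)^2*(z + 3)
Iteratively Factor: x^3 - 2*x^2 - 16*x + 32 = (x + 4)*(x^2 - 6*x + 8) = (x - 4)*(x + 4)*(x - 2)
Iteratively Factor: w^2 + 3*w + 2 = (w + 2)*(w + 1)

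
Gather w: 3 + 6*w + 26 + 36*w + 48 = 42*w + 77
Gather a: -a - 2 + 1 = -a - 1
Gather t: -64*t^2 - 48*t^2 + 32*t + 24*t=-112*t^2 + 56*t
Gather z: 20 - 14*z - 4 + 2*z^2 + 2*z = 2*z^2 - 12*z + 16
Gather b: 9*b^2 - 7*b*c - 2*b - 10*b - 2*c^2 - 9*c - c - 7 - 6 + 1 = 9*b^2 + b*(-7*c - 12) - 2*c^2 - 10*c - 12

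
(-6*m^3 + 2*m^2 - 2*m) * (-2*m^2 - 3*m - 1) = 12*m^5 + 14*m^4 + 4*m^3 + 4*m^2 + 2*m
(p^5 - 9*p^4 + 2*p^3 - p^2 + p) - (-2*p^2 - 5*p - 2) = p^5 - 9*p^4 + 2*p^3 + p^2 + 6*p + 2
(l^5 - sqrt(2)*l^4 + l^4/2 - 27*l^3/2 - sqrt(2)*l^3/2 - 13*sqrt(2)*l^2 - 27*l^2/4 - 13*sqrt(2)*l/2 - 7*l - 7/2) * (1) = l^5 - sqrt(2)*l^4 + l^4/2 - 27*l^3/2 - sqrt(2)*l^3/2 - 13*sqrt(2)*l^2 - 27*l^2/4 - 13*sqrt(2)*l/2 - 7*l - 7/2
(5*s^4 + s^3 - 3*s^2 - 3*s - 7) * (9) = 45*s^4 + 9*s^3 - 27*s^2 - 27*s - 63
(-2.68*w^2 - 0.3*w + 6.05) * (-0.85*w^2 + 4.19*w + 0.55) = 2.278*w^4 - 10.9742*w^3 - 7.8735*w^2 + 25.1845*w + 3.3275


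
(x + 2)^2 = x^2 + 4*x + 4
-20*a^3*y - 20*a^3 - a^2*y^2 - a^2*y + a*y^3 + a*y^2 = (-5*a + y)*(4*a + y)*(a*y + a)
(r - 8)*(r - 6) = r^2 - 14*r + 48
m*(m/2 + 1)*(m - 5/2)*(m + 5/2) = m^4/2 + m^3 - 25*m^2/8 - 25*m/4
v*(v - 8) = v^2 - 8*v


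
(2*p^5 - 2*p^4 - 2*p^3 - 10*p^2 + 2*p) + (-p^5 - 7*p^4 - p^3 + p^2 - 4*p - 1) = p^5 - 9*p^4 - 3*p^3 - 9*p^2 - 2*p - 1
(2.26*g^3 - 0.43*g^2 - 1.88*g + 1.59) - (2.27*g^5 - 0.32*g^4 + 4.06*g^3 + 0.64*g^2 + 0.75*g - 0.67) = -2.27*g^5 + 0.32*g^4 - 1.8*g^3 - 1.07*g^2 - 2.63*g + 2.26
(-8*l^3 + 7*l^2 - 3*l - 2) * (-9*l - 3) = 72*l^4 - 39*l^3 + 6*l^2 + 27*l + 6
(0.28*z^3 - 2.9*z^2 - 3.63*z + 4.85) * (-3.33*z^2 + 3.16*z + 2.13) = -0.9324*z^5 + 10.5418*z^4 + 3.5203*z^3 - 33.7983*z^2 + 7.5941*z + 10.3305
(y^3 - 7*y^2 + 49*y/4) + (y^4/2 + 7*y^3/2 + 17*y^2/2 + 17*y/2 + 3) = y^4/2 + 9*y^3/2 + 3*y^2/2 + 83*y/4 + 3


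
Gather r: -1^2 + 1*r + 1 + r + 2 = 2*r + 2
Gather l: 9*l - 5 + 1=9*l - 4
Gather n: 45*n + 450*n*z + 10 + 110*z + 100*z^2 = n*(450*z + 45) + 100*z^2 + 110*z + 10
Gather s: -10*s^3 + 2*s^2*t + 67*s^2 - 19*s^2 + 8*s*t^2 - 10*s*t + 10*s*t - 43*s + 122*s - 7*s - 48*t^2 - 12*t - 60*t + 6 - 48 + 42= -10*s^3 + s^2*(2*t + 48) + s*(8*t^2 + 72) - 48*t^2 - 72*t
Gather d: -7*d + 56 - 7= 49 - 7*d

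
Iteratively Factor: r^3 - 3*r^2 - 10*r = (r)*(r^2 - 3*r - 10) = r*(r - 5)*(r + 2)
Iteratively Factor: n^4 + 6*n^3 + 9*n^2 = (n)*(n^3 + 6*n^2 + 9*n) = n*(n + 3)*(n^2 + 3*n) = n^2*(n + 3)*(n + 3)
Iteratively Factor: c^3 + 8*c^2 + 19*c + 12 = (c + 1)*(c^2 + 7*c + 12) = (c + 1)*(c + 4)*(c + 3)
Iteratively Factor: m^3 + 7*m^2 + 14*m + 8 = (m + 2)*(m^2 + 5*m + 4) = (m + 2)*(m + 4)*(m + 1)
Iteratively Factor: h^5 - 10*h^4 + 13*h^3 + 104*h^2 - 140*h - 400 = (h - 5)*(h^4 - 5*h^3 - 12*h^2 + 44*h + 80) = (h - 5)*(h + 2)*(h^3 - 7*h^2 + 2*h + 40) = (h - 5)^2*(h + 2)*(h^2 - 2*h - 8) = (h - 5)^2*(h + 2)^2*(h - 4)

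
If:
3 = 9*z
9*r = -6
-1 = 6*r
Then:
No Solution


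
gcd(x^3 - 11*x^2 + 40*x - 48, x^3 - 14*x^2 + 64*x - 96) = x^2 - 8*x + 16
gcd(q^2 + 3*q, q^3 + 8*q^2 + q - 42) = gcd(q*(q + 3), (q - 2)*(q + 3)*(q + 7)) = q + 3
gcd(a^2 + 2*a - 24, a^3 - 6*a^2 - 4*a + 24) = 1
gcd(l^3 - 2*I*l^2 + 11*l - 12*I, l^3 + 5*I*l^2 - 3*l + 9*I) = l^2 + 2*I*l + 3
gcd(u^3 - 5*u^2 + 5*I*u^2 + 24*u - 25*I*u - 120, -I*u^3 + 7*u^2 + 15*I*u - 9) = 1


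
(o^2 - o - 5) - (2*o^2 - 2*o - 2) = -o^2 + o - 3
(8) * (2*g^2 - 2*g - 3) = 16*g^2 - 16*g - 24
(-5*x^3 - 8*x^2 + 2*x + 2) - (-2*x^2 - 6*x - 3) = -5*x^3 - 6*x^2 + 8*x + 5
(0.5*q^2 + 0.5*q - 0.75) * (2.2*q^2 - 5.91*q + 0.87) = 1.1*q^4 - 1.855*q^3 - 4.17*q^2 + 4.8675*q - 0.6525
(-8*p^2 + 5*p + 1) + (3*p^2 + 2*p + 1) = -5*p^2 + 7*p + 2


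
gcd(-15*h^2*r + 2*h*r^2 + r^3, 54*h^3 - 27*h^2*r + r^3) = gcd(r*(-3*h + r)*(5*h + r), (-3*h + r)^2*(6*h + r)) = -3*h + r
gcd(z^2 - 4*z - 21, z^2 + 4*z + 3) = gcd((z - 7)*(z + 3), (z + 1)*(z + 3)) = z + 3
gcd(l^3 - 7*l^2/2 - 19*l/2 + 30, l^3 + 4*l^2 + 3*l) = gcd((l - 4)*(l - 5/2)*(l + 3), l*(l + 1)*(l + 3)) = l + 3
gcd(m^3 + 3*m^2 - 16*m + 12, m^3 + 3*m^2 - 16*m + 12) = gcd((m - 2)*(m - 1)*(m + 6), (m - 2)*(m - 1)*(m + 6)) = m^3 + 3*m^2 - 16*m + 12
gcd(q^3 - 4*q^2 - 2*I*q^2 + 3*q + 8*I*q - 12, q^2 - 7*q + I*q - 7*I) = q + I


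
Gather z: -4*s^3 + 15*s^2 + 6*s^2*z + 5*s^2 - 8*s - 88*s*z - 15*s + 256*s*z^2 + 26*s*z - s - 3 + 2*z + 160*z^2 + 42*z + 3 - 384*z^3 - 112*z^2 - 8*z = -4*s^3 + 20*s^2 - 24*s - 384*z^3 + z^2*(256*s + 48) + z*(6*s^2 - 62*s + 36)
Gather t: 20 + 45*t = 45*t + 20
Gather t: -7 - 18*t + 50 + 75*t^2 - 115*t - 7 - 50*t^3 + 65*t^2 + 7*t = -50*t^3 + 140*t^2 - 126*t + 36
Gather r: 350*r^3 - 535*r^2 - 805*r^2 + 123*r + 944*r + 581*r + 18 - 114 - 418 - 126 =350*r^3 - 1340*r^2 + 1648*r - 640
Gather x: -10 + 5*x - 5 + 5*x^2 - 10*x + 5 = 5*x^2 - 5*x - 10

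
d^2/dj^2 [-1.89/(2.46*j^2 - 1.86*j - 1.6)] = (-22.875048*j^2 + 17.295768*j + 1.89*(4.92*j - 1.86)*(9.84*j - 3.72) + 14.87808)/(-2.46*j^2 + 1.86*j + 1.6)^3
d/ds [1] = 0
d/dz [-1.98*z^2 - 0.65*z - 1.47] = -3.96*z - 0.65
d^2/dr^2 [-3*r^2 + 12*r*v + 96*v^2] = -6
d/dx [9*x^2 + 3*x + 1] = 18*x + 3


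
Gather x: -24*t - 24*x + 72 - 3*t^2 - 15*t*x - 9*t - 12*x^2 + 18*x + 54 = -3*t^2 - 33*t - 12*x^2 + x*(-15*t - 6) + 126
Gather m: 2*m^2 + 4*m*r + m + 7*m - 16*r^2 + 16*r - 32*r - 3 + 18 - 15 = 2*m^2 + m*(4*r + 8) - 16*r^2 - 16*r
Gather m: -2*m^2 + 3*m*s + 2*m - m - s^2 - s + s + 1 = -2*m^2 + m*(3*s + 1) - s^2 + 1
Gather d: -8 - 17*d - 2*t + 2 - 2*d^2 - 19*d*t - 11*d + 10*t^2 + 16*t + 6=-2*d^2 + d*(-19*t - 28) + 10*t^2 + 14*t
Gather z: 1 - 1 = 0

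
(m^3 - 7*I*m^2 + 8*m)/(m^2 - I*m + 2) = m*(m - 8*I)/(m - 2*I)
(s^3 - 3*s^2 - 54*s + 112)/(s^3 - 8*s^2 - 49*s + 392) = (s - 2)/(s - 7)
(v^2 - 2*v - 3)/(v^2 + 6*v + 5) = (v - 3)/(v + 5)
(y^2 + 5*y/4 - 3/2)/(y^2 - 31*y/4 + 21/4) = (y + 2)/(y - 7)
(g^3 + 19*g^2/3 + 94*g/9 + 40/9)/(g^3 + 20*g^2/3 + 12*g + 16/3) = (g + 5/3)/(g + 2)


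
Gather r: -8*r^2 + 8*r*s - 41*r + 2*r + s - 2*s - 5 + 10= -8*r^2 + r*(8*s - 39) - s + 5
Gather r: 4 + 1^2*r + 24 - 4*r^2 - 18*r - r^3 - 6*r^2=-r^3 - 10*r^2 - 17*r + 28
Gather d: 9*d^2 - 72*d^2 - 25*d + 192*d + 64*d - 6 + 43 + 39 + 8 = -63*d^2 + 231*d + 84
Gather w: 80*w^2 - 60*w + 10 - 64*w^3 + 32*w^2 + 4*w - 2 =-64*w^3 + 112*w^2 - 56*w + 8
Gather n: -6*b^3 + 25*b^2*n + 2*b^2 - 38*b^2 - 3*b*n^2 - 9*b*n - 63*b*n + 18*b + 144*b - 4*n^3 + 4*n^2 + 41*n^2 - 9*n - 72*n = -6*b^3 - 36*b^2 + 162*b - 4*n^3 + n^2*(45 - 3*b) + n*(25*b^2 - 72*b - 81)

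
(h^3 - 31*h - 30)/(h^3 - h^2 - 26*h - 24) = (h + 5)/(h + 4)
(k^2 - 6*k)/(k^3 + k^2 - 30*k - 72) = k/(k^2 + 7*k + 12)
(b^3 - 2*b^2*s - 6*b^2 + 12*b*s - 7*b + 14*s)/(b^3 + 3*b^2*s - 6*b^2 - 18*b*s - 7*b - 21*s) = (b - 2*s)/(b + 3*s)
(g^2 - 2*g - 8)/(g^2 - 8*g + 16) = (g + 2)/(g - 4)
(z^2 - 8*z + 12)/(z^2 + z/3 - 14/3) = 3*(z - 6)/(3*z + 7)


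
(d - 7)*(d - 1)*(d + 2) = d^3 - 6*d^2 - 9*d + 14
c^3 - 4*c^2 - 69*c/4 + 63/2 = (c - 6)*(c - 3/2)*(c + 7/2)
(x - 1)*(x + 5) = x^2 + 4*x - 5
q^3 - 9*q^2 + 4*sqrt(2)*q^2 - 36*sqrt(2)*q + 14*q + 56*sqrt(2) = (q - 7)*(q - 2)*(q + 4*sqrt(2))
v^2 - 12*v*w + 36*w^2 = (v - 6*w)^2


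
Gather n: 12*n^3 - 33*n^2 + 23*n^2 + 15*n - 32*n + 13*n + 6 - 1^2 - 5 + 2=12*n^3 - 10*n^2 - 4*n + 2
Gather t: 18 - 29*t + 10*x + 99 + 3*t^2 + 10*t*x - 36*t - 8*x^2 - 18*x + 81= 3*t^2 + t*(10*x - 65) - 8*x^2 - 8*x + 198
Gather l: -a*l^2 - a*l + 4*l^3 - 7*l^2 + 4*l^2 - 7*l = 4*l^3 + l^2*(-a - 3) + l*(-a - 7)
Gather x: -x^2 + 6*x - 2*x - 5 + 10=-x^2 + 4*x + 5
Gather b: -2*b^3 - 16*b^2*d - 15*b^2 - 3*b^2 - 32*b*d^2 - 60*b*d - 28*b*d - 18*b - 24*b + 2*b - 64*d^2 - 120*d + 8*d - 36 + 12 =-2*b^3 + b^2*(-16*d - 18) + b*(-32*d^2 - 88*d - 40) - 64*d^2 - 112*d - 24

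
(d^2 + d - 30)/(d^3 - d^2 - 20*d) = (d + 6)/(d*(d + 4))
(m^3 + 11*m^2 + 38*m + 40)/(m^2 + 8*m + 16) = (m^2 + 7*m + 10)/(m + 4)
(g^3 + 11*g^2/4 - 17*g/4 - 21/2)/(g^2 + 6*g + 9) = (4*g^2 - g - 14)/(4*(g + 3))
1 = 1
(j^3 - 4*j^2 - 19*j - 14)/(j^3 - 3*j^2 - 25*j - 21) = (j + 2)/(j + 3)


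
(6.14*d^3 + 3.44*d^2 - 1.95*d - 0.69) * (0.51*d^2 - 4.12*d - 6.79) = 3.1314*d^5 - 23.5424*d^4 - 56.8579*d^3 - 15.6755*d^2 + 16.0833*d + 4.6851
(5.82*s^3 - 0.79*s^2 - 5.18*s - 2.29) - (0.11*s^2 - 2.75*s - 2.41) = 5.82*s^3 - 0.9*s^2 - 2.43*s + 0.12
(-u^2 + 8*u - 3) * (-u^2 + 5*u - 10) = u^4 - 13*u^3 + 53*u^2 - 95*u + 30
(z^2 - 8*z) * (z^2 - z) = z^4 - 9*z^3 + 8*z^2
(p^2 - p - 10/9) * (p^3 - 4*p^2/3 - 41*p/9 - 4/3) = p^5 - 7*p^4/3 - 13*p^3/3 + 127*p^2/27 + 518*p/81 + 40/27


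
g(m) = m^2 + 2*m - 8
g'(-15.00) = -28.00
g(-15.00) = 187.00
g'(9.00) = 20.00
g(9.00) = 91.00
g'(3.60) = 9.20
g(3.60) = 12.16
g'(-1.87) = -1.74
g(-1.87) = -8.24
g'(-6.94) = -11.88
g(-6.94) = 26.28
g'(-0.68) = 0.64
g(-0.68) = -8.90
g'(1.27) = 4.54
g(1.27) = -3.85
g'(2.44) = 6.88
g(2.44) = 2.83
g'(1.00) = 4.00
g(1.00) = -5.00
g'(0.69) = 3.38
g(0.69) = -6.14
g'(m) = 2*m + 2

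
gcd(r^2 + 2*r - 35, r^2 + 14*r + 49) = r + 7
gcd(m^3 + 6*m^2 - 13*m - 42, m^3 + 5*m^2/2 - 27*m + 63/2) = m^2 + 4*m - 21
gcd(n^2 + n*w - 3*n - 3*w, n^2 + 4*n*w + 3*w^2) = n + w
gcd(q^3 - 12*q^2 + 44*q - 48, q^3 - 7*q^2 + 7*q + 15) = 1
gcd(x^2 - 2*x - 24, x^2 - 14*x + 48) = x - 6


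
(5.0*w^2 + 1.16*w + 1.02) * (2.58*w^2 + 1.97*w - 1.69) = 12.9*w^4 + 12.8428*w^3 - 3.5332*w^2 + 0.0490000000000002*w - 1.7238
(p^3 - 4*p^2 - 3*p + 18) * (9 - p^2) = -p^5 + 4*p^4 + 12*p^3 - 54*p^2 - 27*p + 162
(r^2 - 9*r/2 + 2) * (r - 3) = r^3 - 15*r^2/2 + 31*r/2 - 6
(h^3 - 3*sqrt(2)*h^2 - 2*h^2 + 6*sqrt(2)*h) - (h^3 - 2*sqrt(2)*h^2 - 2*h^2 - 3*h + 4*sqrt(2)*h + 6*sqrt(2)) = -sqrt(2)*h^2 + 2*sqrt(2)*h + 3*h - 6*sqrt(2)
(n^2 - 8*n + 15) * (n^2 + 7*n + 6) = n^4 - n^3 - 35*n^2 + 57*n + 90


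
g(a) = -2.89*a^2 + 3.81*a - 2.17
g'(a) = 3.81 - 5.78*a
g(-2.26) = -25.54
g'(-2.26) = 16.87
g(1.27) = -1.99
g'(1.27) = -3.53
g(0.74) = -0.93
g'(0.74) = -0.47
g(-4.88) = -89.59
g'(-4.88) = 32.02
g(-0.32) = -3.69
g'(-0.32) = 5.66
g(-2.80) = -35.50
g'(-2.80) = 19.99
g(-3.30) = -46.22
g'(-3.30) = 22.88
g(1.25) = -1.92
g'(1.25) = -3.42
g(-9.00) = -270.55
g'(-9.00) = 55.83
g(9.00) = -201.97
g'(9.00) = -48.21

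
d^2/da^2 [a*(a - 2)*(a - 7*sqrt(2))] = 6*a - 14*sqrt(2) - 4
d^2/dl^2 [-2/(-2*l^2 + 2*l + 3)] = 8*(2*l^2 - 2*l - 2*(2*l - 1)^2 - 3)/(-2*l^2 + 2*l + 3)^3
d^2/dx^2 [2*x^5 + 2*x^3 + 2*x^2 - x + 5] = 40*x^3 + 12*x + 4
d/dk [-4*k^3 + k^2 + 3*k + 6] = -12*k^2 + 2*k + 3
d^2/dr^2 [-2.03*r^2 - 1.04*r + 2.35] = -4.06000000000000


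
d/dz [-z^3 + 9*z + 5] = 9 - 3*z^2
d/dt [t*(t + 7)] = 2*t + 7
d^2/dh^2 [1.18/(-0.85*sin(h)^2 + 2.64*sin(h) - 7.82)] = (3.4102*sin(h)^4 - 7.94376*sin(h)^3 - 28.265012*sin(h)^2 + 40.248384*sin(h) - 0.761336000000002)/(0.85*sin(h)^2 - 2.64*sin(h) + 7.82)^3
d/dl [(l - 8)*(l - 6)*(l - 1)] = 3*l^2 - 30*l + 62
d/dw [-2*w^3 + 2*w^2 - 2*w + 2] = -6*w^2 + 4*w - 2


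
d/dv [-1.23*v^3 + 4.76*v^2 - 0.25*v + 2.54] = -3.69*v^2 + 9.52*v - 0.25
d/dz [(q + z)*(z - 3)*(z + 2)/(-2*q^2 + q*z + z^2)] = (-(q + z)*(q + 2*z)*(z - 3)*(z + 2) + (-2*q^2 + q*z + z^2)*((q + z)*(z - 3) + (q + z)*(z + 2) + (z - 3)*(z + 2)))/(-2*q^2 + q*z + z^2)^2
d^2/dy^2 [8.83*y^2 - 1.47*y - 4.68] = 17.6600000000000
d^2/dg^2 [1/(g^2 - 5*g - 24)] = 2*(g^2 - 5*g - (2*g - 5)^2 - 24)/(-g^2 + 5*g + 24)^3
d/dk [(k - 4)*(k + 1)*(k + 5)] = 3*k^2 + 4*k - 19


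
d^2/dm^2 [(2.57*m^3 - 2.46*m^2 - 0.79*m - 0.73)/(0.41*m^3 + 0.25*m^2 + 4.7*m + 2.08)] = (8.88178419700125e-16*m^7 - 1.353902*m^6 - 30.511134*m^5 + 0.183762000000002*m^4 + 147.769942*m^3 + 157.791654*m^2 + 67.766652*m - 37.332008)/(0.068921*m^9 + 0.126075*m^8 + 2.447085*m^7 + 3.955069*m^6 + 29.33115*m^5 + 41.00646*m^4 + 123.808472*m^3 + 141.0864*m^2 + 61.00224*m + 8.998912)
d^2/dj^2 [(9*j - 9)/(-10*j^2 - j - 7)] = 18*(-(j - 1)*(20*j + 1)^2 + 3*(10*j - 3)*(10*j^2 + j + 7))/(10*j^2 + j + 7)^3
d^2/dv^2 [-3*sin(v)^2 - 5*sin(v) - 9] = 5*sin(v) - 6*cos(2*v)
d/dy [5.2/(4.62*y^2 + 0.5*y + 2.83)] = (-48.048*y - 2.6)/(4.62*y^2 + 0.5*y + 2.83)^2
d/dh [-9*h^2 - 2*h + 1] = -18*h - 2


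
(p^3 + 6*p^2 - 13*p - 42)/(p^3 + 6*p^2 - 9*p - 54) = (p^2 + 9*p + 14)/(p^2 + 9*p + 18)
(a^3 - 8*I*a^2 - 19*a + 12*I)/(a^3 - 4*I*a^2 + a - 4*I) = (a - 3*I)/(a + I)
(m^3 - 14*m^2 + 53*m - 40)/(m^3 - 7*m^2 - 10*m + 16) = (m - 5)/(m + 2)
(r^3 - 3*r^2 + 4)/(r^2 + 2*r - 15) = (r^3 - 3*r^2 + 4)/(r^2 + 2*r - 15)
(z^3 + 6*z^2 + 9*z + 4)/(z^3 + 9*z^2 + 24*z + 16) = (z + 1)/(z + 4)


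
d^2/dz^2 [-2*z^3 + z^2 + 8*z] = 2 - 12*z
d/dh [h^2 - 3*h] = 2*h - 3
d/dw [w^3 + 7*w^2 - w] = 3*w^2 + 14*w - 1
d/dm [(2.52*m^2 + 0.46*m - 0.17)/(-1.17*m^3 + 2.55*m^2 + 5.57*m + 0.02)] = (2.9484*m^4 + 1.0764*m^3 + 12.2667*m^2 + 0.9678*m + 0.9561)/(1.3689*m^6 - 5.967*m^5 - 6.5313*m^4 + 28.3602*m^3 + 31.1269*m^2 + 0.2228*m + 0.0004)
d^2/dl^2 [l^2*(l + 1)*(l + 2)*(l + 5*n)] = 20*l^3 + 60*l^2*n + 36*l^2 + 90*l*n + 12*l + 20*n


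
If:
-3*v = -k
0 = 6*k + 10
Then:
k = -5/3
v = -5/9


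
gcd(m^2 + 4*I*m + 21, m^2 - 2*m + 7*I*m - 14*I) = m + 7*I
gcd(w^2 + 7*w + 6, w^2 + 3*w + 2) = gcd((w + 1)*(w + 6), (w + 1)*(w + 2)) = w + 1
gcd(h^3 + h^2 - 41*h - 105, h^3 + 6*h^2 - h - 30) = h^2 + 8*h + 15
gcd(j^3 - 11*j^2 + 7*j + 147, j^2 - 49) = j - 7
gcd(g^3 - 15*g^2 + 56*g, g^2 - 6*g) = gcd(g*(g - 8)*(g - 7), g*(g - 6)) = g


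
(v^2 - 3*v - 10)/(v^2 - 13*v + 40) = (v + 2)/(v - 8)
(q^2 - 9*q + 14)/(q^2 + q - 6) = (q - 7)/(q + 3)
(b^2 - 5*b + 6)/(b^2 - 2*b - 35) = (-b^2 + 5*b - 6)/(-b^2 + 2*b + 35)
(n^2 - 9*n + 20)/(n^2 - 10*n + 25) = (n - 4)/(n - 5)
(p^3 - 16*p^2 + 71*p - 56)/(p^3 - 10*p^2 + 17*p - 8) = (p - 7)/(p - 1)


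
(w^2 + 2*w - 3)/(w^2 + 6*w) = (w^2 + 2*w - 3)/(w*(w + 6))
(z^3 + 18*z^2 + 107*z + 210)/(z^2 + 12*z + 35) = z + 6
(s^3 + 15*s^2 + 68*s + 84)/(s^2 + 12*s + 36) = (s^2 + 9*s + 14)/(s + 6)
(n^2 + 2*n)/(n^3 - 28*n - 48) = n/(n^2 - 2*n - 24)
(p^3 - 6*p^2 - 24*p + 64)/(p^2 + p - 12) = (p^2 - 10*p + 16)/(p - 3)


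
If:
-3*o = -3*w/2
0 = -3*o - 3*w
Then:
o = 0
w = 0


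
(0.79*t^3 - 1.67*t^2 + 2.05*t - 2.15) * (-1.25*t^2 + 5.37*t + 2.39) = -0.9875*t^5 + 6.3298*t^4 - 9.6423*t^3 + 9.7047*t^2 - 6.646*t - 5.1385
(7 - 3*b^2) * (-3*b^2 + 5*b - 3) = 9*b^4 - 15*b^3 - 12*b^2 + 35*b - 21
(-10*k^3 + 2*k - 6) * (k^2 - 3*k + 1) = -10*k^5 + 30*k^4 - 8*k^3 - 12*k^2 + 20*k - 6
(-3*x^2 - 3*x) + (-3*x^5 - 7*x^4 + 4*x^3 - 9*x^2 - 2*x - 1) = -3*x^5 - 7*x^4 + 4*x^3 - 12*x^2 - 5*x - 1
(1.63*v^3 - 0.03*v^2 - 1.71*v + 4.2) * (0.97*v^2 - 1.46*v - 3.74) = 1.5811*v^5 - 2.4089*v^4 - 7.7111*v^3 + 6.6828*v^2 + 0.263400000000001*v - 15.708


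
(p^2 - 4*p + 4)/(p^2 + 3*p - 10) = (p - 2)/(p + 5)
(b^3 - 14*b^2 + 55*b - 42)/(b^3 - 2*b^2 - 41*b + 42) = (b - 6)/(b + 6)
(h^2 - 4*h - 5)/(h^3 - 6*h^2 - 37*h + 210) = (h + 1)/(h^2 - h - 42)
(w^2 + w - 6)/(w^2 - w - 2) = (w + 3)/(w + 1)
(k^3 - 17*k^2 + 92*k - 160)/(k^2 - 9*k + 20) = k - 8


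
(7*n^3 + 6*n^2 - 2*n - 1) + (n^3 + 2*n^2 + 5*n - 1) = 8*n^3 + 8*n^2 + 3*n - 2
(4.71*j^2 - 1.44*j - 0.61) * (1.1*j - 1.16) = 5.181*j^3 - 7.0476*j^2 + 0.9994*j + 0.7076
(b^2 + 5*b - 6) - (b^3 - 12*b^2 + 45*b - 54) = -b^3 + 13*b^2 - 40*b + 48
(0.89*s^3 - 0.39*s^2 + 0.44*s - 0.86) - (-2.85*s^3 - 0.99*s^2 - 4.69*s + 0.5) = 3.74*s^3 + 0.6*s^2 + 5.13*s - 1.36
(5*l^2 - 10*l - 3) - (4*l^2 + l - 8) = l^2 - 11*l + 5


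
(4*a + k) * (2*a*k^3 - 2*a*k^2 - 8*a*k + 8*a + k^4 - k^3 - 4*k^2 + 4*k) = 8*a^2*k^3 - 8*a^2*k^2 - 32*a^2*k + 32*a^2 + 6*a*k^4 - 6*a*k^3 - 24*a*k^2 + 24*a*k + k^5 - k^4 - 4*k^3 + 4*k^2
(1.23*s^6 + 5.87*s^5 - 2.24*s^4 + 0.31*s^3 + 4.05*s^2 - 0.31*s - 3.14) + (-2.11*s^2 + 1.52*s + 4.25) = 1.23*s^6 + 5.87*s^5 - 2.24*s^4 + 0.31*s^3 + 1.94*s^2 + 1.21*s + 1.11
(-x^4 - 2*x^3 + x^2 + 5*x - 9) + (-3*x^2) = -x^4 - 2*x^3 - 2*x^2 + 5*x - 9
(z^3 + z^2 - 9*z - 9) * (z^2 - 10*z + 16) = z^5 - 9*z^4 - 3*z^3 + 97*z^2 - 54*z - 144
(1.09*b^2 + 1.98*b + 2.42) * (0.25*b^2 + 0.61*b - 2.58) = 0.2725*b^4 + 1.1599*b^3 - 0.9994*b^2 - 3.6322*b - 6.2436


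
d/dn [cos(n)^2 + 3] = -sin(2*n)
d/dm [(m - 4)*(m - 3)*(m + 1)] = 3*m^2 - 12*m + 5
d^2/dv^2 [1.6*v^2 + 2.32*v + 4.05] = 3.20000000000000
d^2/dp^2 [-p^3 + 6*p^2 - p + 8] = 12 - 6*p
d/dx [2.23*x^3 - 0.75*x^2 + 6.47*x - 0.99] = 6.69*x^2 - 1.5*x + 6.47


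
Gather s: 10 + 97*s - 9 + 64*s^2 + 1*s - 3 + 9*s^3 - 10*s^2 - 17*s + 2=9*s^3 + 54*s^2 + 81*s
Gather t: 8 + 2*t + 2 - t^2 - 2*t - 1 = 9 - t^2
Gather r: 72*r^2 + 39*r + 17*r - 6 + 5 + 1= 72*r^2 + 56*r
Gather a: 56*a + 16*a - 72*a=0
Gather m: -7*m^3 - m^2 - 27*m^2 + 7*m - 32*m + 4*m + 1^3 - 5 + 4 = -7*m^3 - 28*m^2 - 21*m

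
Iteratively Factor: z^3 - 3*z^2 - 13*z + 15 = (z - 1)*(z^2 - 2*z - 15) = (z - 1)*(z + 3)*(z - 5)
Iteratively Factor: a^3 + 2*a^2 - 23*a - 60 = (a + 3)*(a^2 - a - 20) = (a + 3)*(a + 4)*(a - 5)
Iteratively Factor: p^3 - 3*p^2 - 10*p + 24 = (p - 2)*(p^2 - p - 12) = (p - 4)*(p - 2)*(p + 3)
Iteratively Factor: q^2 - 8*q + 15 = (q - 3)*(q - 5)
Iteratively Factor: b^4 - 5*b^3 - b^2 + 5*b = (b - 5)*(b^3 - b) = (b - 5)*(b + 1)*(b^2 - b) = (b - 5)*(b - 1)*(b + 1)*(b)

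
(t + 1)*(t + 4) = t^2 + 5*t + 4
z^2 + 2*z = z*(z + 2)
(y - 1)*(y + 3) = y^2 + 2*y - 3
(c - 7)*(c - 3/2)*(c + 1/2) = c^3 - 8*c^2 + 25*c/4 + 21/4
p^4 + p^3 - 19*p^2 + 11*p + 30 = (p - 3)*(p - 2)*(p + 1)*(p + 5)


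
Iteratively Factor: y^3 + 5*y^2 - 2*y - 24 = (y - 2)*(y^2 + 7*y + 12) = (y - 2)*(y + 4)*(y + 3)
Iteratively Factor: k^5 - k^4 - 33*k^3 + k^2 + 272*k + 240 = (k + 1)*(k^4 - 2*k^3 - 31*k^2 + 32*k + 240) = (k - 4)*(k + 1)*(k^3 + 2*k^2 - 23*k - 60) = (k - 5)*(k - 4)*(k + 1)*(k^2 + 7*k + 12) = (k - 5)*(k - 4)*(k + 1)*(k + 4)*(k + 3)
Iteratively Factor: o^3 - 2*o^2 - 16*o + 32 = (o - 4)*(o^2 + 2*o - 8) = (o - 4)*(o + 4)*(o - 2)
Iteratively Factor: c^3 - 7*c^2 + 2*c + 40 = (c - 5)*(c^2 - 2*c - 8) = (c - 5)*(c + 2)*(c - 4)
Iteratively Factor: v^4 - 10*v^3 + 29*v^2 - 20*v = (v - 5)*(v^3 - 5*v^2 + 4*v) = v*(v - 5)*(v^2 - 5*v + 4) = v*(v - 5)*(v - 4)*(v - 1)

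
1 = 1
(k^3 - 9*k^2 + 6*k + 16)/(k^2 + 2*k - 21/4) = 4*(k^3 - 9*k^2 + 6*k + 16)/(4*k^2 + 8*k - 21)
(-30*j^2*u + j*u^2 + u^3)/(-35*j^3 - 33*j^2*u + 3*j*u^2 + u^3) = u*(6*j + u)/(7*j^2 + 8*j*u + u^2)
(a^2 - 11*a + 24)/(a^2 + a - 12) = (a - 8)/(a + 4)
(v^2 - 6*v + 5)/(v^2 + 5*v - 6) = (v - 5)/(v + 6)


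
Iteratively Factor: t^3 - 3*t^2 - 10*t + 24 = (t + 3)*(t^2 - 6*t + 8) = (t - 2)*(t + 3)*(t - 4)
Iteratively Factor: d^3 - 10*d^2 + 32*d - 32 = (d - 2)*(d^2 - 8*d + 16) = (d - 4)*(d - 2)*(d - 4)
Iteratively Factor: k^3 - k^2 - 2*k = (k + 1)*(k^2 - 2*k) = (k - 2)*(k + 1)*(k)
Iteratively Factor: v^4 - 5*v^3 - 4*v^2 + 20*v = (v + 2)*(v^3 - 7*v^2 + 10*v) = (v - 2)*(v + 2)*(v^2 - 5*v) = v*(v - 2)*(v + 2)*(v - 5)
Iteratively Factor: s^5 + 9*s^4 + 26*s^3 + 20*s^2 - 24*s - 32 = (s + 2)*(s^4 + 7*s^3 + 12*s^2 - 4*s - 16) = (s - 1)*(s + 2)*(s^3 + 8*s^2 + 20*s + 16) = (s - 1)*(s + 2)^2*(s^2 + 6*s + 8) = (s - 1)*(s + 2)^2*(s + 4)*(s + 2)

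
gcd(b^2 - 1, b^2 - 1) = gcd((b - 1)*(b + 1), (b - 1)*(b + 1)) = b^2 - 1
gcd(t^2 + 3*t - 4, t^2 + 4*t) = t + 4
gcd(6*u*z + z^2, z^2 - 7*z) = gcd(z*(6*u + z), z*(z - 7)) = z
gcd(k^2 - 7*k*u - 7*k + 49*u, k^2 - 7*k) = k - 7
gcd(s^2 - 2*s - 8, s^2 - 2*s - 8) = s^2 - 2*s - 8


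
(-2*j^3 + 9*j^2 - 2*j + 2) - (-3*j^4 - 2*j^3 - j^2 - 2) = 3*j^4 + 10*j^2 - 2*j + 4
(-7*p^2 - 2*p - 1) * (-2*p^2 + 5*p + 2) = 14*p^4 - 31*p^3 - 22*p^2 - 9*p - 2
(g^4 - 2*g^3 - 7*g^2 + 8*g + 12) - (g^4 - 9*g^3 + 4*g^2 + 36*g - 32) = 7*g^3 - 11*g^2 - 28*g + 44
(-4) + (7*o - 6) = 7*o - 10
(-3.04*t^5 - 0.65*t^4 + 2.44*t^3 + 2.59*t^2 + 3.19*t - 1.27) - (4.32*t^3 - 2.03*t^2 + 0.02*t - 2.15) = -3.04*t^5 - 0.65*t^4 - 1.88*t^3 + 4.62*t^2 + 3.17*t + 0.88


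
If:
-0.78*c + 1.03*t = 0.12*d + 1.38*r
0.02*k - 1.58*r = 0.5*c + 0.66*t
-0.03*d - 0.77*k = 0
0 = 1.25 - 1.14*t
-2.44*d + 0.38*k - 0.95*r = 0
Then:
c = 4.86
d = 0.77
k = -0.03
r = -2.00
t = 1.10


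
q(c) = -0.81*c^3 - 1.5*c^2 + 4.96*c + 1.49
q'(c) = -2.43*c^2 - 3.0*c + 4.96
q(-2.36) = -7.92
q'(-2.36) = -1.49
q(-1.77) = -7.50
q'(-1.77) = 2.66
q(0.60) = 3.75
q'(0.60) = 2.29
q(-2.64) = -7.16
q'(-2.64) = -4.06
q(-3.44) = -0.35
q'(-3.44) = -13.48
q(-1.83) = -7.65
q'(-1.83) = 2.31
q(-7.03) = 173.91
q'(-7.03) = -94.04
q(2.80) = -14.16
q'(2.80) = -22.49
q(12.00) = -1554.67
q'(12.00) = -380.96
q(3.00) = -19.00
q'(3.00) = -25.91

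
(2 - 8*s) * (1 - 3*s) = 24*s^2 - 14*s + 2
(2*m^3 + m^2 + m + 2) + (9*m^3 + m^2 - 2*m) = 11*m^3 + 2*m^2 - m + 2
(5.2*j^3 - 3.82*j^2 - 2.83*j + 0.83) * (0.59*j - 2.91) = 3.068*j^4 - 17.3858*j^3 + 9.4465*j^2 + 8.725*j - 2.4153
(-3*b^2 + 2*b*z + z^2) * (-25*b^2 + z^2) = 75*b^4 - 50*b^3*z - 28*b^2*z^2 + 2*b*z^3 + z^4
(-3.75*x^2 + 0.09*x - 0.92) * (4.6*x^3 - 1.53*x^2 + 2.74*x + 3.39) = -17.25*x^5 + 6.1515*x^4 - 14.6447*x^3 - 11.0583*x^2 - 2.2157*x - 3.1188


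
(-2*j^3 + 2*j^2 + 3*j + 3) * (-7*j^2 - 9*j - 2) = 14*j^5 + 4*j^4 - 35*j^3 - 52*j^2 - 33*j - 6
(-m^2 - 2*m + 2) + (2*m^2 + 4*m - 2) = m^2 + 2*m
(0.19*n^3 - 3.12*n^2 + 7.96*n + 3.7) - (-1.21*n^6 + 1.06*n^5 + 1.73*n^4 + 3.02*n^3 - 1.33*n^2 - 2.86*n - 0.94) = 1.21*n^6 - 1.06*n^5 - 1.73*n^4 - 2.83*n^3 - 1.79*n^2 + 10.82*n + 4.64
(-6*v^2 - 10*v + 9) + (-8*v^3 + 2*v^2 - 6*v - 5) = -8*v^3 - 4*v^2 - 16*v + 4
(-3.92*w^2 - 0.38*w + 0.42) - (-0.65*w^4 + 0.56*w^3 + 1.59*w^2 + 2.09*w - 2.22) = 0.65*w^4 - 0.56*w^3 - 5.51*w^2 - 2.47*w + 2.64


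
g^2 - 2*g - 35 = (g - 7)*(g + 5)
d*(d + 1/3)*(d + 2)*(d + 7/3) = d^4 + 14*d^3/3 + 55*d^2/9 + 14*d/9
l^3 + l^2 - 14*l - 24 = (l - 4)*(l + 2)*(l + 3)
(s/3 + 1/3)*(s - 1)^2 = s^3/3 - s^2/3 - s/3 + 1/3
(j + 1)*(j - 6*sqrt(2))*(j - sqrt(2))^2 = j^4 - 8*sqrt(2)*j^3 + j^3 - 8*sqrt(2)*j^2 + 26*j^2 - 12*sqrt(2)*j + 26*j - 12*sqrt(2)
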